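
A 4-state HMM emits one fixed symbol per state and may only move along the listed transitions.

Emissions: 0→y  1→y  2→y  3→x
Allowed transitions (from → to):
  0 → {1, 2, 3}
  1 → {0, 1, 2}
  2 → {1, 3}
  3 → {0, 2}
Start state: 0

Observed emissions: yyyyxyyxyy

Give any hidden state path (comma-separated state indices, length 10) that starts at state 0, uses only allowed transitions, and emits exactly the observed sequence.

  0: obs=y cand={0,1,2} pick 0 [start]
  1: obs=y cand={0,1,2} pick 2 [0->2 ok]
  2: obs=y cand={0,1,2} pick 1 [2->1 ok]
  3: obs=y cand={0,1,2} pick 2 [1->2 ok]
  4: obs=x cand={3} pick 3 [2->3 ok]
  5: obs=y cand={0,1,2} pick 0 [3->0 ok]
  6: obs=y cand={0,1,2} pick 2 [0->2 ok]
  7: obs=x cand={3} pick 3 [2->3 ok]
  8: obs=y cand={0,1,2} pick 2 [3->2 ok]
  9: obs=y cand={0,1,2} pick 1 [2->1 ok]

0,2,1,2,3,0,2,3,2,1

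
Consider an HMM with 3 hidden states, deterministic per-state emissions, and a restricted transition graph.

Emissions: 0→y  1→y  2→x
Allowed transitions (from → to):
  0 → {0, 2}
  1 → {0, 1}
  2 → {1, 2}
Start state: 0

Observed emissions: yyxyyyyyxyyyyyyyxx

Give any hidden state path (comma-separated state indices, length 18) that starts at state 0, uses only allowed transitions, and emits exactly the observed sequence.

0,0,2,1,1,0,0,0,2,1,1,1,1,1,0,0,2,2

  [0] y  {0,1}  => 0  start
  [1] y  {0,1}  => 0  0->0 ok
  [2] x  {2}  => 2  0->2 ok
  [3] y  {0,1}  => 1  2->1 ok
  [4] y  {0,1}  => 1  1->1 ok
  [5] y  {0,1}  => 0  1->0 ok
  [6] y  {0,1}  => 0  0->0 ok
  [7] y  {0,1}  => 0  0->0 ok
  [8] x  {2}  => 2  0->2 ok
  [9] y  {0,1}  => 1  2->1 ok
  [10] y  {0,1}  => 1  1->1 ok
  [11] y  {0,1}  => 1  1->1 ok
  [12] y  {0,1}  => 1  1->1 ok
  [13] y  {0,1}  => 1  1->1 ok
  [14] y  {0,1}  => 0  1->0 ok
  [15] y  {0,1}  => 0  0->0 ok
  [16] x  {2}  => 2  0->2 ok
  [17] x  {2}  => 2  2->2 ok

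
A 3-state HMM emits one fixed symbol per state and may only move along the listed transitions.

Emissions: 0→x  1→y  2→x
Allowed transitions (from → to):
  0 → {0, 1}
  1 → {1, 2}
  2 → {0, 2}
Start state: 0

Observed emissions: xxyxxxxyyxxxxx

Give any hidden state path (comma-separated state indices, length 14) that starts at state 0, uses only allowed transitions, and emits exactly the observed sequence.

  [0] x  {0,2}  => 0  start
  [1] x  {0,2}  => 0  0->0 ok
  [2] y  {1}  => 1  0->1 ok
  [3] x  {0,2}  => 2  1->2 ok
  [4] x  {0,2}  => 0  2->0 ok
  [5] x  {0,2}  => 0  0->0 ok
  [6] x  {0,2}  => 0  0->0 ok
  [7] y  {1}  => 1  0->1 ok
  [8] y  {1}  => 1  1->1 ok
  [9] x  {0,2}  => 2  1->2 ok
  [10] x  {0,2}  => 2  2->2 ok
  [11] x  {0,2}  => 2  2->2 ok
  [12] x  {0,2}  => 0  2->0 ok
  [13] x  {0,2}  => 0  0->0 ok

0,0,1,2,0,0,0,1,1,2,2,2,0,0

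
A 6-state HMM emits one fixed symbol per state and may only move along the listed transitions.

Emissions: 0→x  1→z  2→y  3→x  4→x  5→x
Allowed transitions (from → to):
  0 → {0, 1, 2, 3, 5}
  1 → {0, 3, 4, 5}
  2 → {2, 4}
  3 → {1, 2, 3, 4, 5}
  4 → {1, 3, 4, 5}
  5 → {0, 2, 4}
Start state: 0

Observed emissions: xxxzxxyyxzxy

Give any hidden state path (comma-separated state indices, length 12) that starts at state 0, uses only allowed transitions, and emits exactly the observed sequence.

  0: obs=x cand={0,3,4,5} pick 0 [start]
  1: obs=x cand={0,3,4,5} pick 0 [0->0 ok]
  2: obs=x cand={0,3,4,5} pick 3 [0->3 ok]
  3: obs=z cand={1} pick 1 [3->1 ok]
  4: obs=x cand={0,3,4,5} pick 0 [1->0 ok]
  5: obs=x cand={0,3,4,5} pick 3 [0->3 ok]
  6: obs=y cand={2} pick 2 [3->2 ok]
  7: obs=y cand={2} pick 2 [2->2 ok]
  8: obs=x cand={0,3,4,5} pick 4 [2->4 ok]
  9: obs=z cand={1} pick 1 [4->1 ok]
  10: obs=x cand={0,3,4,5} pick 5 [1->5 ok]
  11: obs=y cand={2} pick 2 [5->2 ok]

0,0,3,1,0,3,2,2,4,1,5,2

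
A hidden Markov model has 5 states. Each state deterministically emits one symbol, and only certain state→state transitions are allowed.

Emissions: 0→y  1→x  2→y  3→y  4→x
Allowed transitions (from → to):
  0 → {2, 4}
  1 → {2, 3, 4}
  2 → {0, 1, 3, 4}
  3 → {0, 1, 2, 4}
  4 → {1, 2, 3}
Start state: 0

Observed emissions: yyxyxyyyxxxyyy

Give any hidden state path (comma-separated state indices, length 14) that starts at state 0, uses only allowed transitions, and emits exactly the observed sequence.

0,2,1,3,4,2,0,2,1,4,1,2,3,2

  [0] y  {0,2,3}  => 0  start
  [1] y  {0,2,3}  => 2  0->2 ok
  [2] x  {1,4}  => 1  2->1 ok
  [3] y  {0,2,3}  => 3  1->3 ok
  [4] x  {1,4}  => 4  3->4 ok
  [5] y  {0,2,3}  => 2  4->2 ok
  [6] y  {0,2,3}  => 0  2->0 ok
  [7] y  {0,2,3}  => 2  0->2 ok
  [8] x  {1,4}  => 1  2->1 ok
  [9] x  {1,4}  => 4  1->4 ok
  [10] x  {1,4}  => 1  4->1 ok
  [11] y  {0,2,3}  => 2  1->2 ok
  [12] y  {0,2,3}  => 3  2->3 ok
  [13] y  {0,2,3}  => 2  3->2 ok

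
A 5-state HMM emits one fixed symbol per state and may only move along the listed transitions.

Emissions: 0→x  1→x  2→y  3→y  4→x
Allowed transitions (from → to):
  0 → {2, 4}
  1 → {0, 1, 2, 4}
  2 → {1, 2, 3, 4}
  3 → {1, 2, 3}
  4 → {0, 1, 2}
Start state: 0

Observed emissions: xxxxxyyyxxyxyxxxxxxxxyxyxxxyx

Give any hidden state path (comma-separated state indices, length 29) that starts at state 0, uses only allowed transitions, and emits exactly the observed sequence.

  t0 'x' -> {0,1,4}, take 0 (start)
  t1 'x' -> {0,1,4}, take 4 (0->4 ok)
  t2 'x' -> {0,1,4}, take 1 (4->1 ok)
  t3 'x' -> {0,1,4}, take 4 (1->4 ok)
  t4 'x' -> {0,1,4}, take 0 (4->0 ok)
  t5 'y' -> {2,3}, take 2 (0->2 ok)
  t6 'y' -> {2,3}, take 3 (2->3 ok)
  t7 'y' -> {2,3}, take 3 (3->3 ok)
  t8 'x' -> {0,1,4}, take 1 (3->1 ok)
  t9 'x' -> {0,1,4}, take 4 (1->4 ok)
  t10 'y' -> {2,3}, take 2 (4->2 ok)
  t11 'x' -> {0,1,4}, take 1 (2->1 ok)
  t12 'y' -> {2,3}, take 2 (1->2 ok)
  t13 'x' -> {0,1,4}, take 1 (2->1 ok)
  t14 'x' -> {0,1,4}, take 4 (1->4 ok)
  t15 'x' -> {0,1,4}, take 0 (4->0 ok)
  t16 'x' -> {0,1,4}, take 4 (0->4 ok)
  t17 'x' -> {0,1,4}, take 0 (4->0 ok)
  t18 'x' -> {0,1,4}, take 4 (0->4 ok)
  t19 'x' -> {0,1,4}, take 1 (4->1 ok)
  t20 'x' -> {0,1,4}, take 4 (1->4 ok)
  t21 'y' -> {2,3}, take 2 (4->2 ok)
  t22 'x' -> {0,1,4}, take 4 (2->4 ok)
  t23 'y' -> {2,3}, take 2 (4->2 ok)
  t24 'x' -> {0,1,4}, take 4 (2->4 ok)
  t25 'x' -> {0,1,4}, take 1 (4->1 ok)
  t26 'x' -> {0,1,4}, take 0 (1->0 ok)
  t27 'y' -> {2,3}, take 2 (0->2 ok)
  t28 'x' -> {0,1,4}, take 1 (2->1 ok)

0,4,1,4,0,2,3,3,1,4,2,1,2,1,4,0,4,0,4,1,4,2,4,2,4,1,0,2,1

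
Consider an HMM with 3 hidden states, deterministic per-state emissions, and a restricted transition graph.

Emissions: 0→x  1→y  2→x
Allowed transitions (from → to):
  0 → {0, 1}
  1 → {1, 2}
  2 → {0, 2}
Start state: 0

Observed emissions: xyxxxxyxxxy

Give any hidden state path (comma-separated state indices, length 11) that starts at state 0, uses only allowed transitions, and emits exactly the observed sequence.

0,1,2,2,0,0,1,2,2,0,1

  0: obs=x cand={0,2} pick 0 [start]
  1: obs=y cand={1} pick 1 [0->1 ok]
  2: obs=x cand={0,2} pick 2 [1->2 ok]
  3: obs=x cand={0,2} pick 2 [2->2 ok]
  4: obs=x cand={0,2} pick 0 [2->0 ok]
  5: obs=x cand={0,2} pick 0 [0->0 ok]
  6: obs=y cand={1} pick 1 [0->1 ok]
  7: obs=x cand={0,2} pick 2 [1->2 ok]
  8: obs=x cand={0,2} pick 2 [2->2 ok]
  9: obs=x cand={0,2} pick 0 [2->0 ok]
  10: obs=y cand={1} pick 1 [0->1 ok]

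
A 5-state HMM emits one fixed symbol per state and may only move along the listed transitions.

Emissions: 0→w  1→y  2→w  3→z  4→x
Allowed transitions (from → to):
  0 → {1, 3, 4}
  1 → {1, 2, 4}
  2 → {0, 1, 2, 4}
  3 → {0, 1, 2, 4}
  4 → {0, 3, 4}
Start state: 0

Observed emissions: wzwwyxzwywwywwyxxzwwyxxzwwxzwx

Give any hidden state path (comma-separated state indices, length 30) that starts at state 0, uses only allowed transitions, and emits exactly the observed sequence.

  [0] w  {0,2}  => 0  start
  [1] z  {3}  => 3  0->3 ok
  [2] w  {0,2}  => 2  3->2 ok
  [3] w  {0,2}  => 0  2->0 ok
  [4] y  {1}  => 1  0->1 ok
  [5] x  {4}  => 4  1->4 ok
  [6] z  {3}  => 3  4->3 ok
  [7] w  {0,2}  => 0  3->0 ok
  [8] y  {1}  => 1  0->1 ok
  [9] w  {0,2}  => 2  1->2 ok
  [10] w  {0,2}  => 0  2->0 ok
  [11] y  {1}  => 1  0->1 ok
  [12] w  {0,2}  => 2  1->2 ok
  [13] w  {0,2}  => 2  2->2 ok
  [14] y  {1}  => 1  2->1 ok
  [15] x  {4}  => 4  1->4 ok
  [16] x  {4}  => 4  4->4 ok
  [17] z  {3}  => 3  4->3 ok
  [18] w  {0,2}  => 2  3->2 ok
  [19] w  {0,2}  => 2  2->2 ok
  [20] y  {1}  => 1  2->1 ok
  [21] x  {4}  => 4  1->4 ok
  [22] x  {4}  => 4  4->4 ok
  [23] z  {3}  => 3  4->3 ok
  [24] w  {0,2}  => 2  3->2 ok
  [25] w  {0,2}  => 0  2->0 ok
  [26] x  {4}  => 4  0->4 ok
  [27] z  {3}  => 3  4->3 ok
  [28] w  {0,2}  => 0  3->0 ok
  [29] x  {4}  => 4  0->4 ok

0,3,2,0,1,4,3,0,1,2,0,1,2,2,1,4,4,3,2,2,1,4,4,3,2,0,4,3,0,4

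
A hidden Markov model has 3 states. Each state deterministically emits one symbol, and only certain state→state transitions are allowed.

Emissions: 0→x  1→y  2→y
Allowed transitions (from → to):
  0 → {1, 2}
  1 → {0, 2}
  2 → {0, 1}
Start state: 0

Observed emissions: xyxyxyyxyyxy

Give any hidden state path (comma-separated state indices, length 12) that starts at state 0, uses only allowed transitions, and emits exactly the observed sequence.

  0: obs=x cand={0} pick 0 [start]
  1: obs=y cand={1,2} pick 1 [0->1 ok]
  2: obs=x cand={0} pick 0 [1->0 ok]
  3: obs=y cand={1,2} pick 2 [0->2 ok]
  4: obs=x cand={0} pick 0 [2->0 ok]
  5: obs=y cand={1,2} pick 1 [0->1 ok]
  6: obs=y cand={1,2} pick 2 [1->2 ok]
  7: obs=x cand={0} pick 0 [2->0 ok]
  8: obs=y cand={1,2} pick 2 [0->2 ok]
  9: obs=y cand={1,2} pick 1 [2->1 ok]
  10: obs=x cand={0} pick 0 [1->0 ok]
  11: obs=y cand={1,2} pick 1 [0->1 ok]

0,1,0,2,0,1,2,0,2,1,0,1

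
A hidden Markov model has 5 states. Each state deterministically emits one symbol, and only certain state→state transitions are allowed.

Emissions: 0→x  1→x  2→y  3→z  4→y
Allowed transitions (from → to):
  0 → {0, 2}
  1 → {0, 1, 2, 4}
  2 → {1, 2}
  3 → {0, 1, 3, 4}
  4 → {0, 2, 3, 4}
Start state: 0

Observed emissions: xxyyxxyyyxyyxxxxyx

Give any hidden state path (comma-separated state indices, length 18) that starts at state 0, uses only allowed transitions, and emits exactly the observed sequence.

  pos 0: x in {0,1}, choose 0; start
  pos 1: x in {0,1}, choose 0; 0->0 ok
  pos 2: y in {2,4}, choose 2; 0->2 ok
  pos 3: y in {2,4}, choose 2; 2->2 ok
  pos 4: x in {0,1}, choose 1; 2->1 ok
  pos 5: x in {0,1}, choose 1; 1->1 ok
  pos 6: y in {2,4}, choose 4; 1->4 ok
  pos 7: y in {2,4}, choose 4; 4->4 ok
  pos 8: y in {2,4}, choose 2; 4->2 ok
  pos 9: x in {0,1}, choose 1; 2->1 ok
  pos 10: y in {2,4}, choose 2; 1->2 ok
  pos 11: y in {2,4}, choose 2; 2->2 ok
  pos 12: x in {0,1}, choose 1; 2->1 ok
  pos 13: x in {0,1}, choose 0; 1->0 ok
  pos 14: x in {0,1}, choose 0; 0->0 ok
  pos 15: x in {0,1}, choose 0; 0->0 ok
  pos 16: y in {2,4}, choose 2; 0->2 ok
  pos 17: x in {0,1}, choose 1; 2->1 ok

0,0,2,2,1,1,4,4,2,1,2,2,1,0,0,0,2,1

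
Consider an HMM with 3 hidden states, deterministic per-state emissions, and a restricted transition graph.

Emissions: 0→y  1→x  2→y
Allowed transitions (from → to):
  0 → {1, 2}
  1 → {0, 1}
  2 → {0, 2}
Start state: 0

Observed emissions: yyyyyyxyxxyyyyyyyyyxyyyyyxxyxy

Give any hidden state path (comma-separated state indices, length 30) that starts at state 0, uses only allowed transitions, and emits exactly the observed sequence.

0,2,2,0,2,0,1,0,1,1,0,2,2,2,2,2,2,2,0,1,0,2,0,2,0,1,1,0,1,0

  t0 'y' -> {0,2}, take 0 (start)
  t1 'y' -> {0,2}, take 2 (0->2 ok)
  t2 'y' -> {0,2}, take 2 (2->2 ok)
  t3 'y' -> {0,2}, take 0 (2->0 ok)
  t4 'y' -> {0,2}, take 2 (0->2 ok)
  t5 'y' -> {0,2}, take 0 (2->0 ok)
  t6 'x' -> {1}, take 1 (0->1 ok)
  t7 'y' -> {0,2}, take 0 (1->0 ok)
  t8 'x' -> {1}, take 1 (0->1 ok)
  t9 'x' -> {1}, take 1 (1->1 ok)
  t10 'y' -> {0,2}, take 0 (1->0 ok)
  t11 'y' -> {0,2}, take 2 (0->2 ok)
  t12 'y' -> {0,2}, take 2 (2->2 ok)
  t13 'y' -> {0,2}, take 2 (2->2 ok)
  t14 'y' -> {0,2}, take 2 (2->2 ok)
  t15 'y' -> {0,2}, take 2 (2->2 ok)
  t16 'y' -> {0,2}, take 2 (2->2 ok)
  t17 'y' -> {0,2}, take 2 (2->2 ok)
  t18 'y' -> {0,2}, take 0 (2->0 ok)
  t19 'x' -> {1}, take 1 (0->1 ok)
  t20 'y' -> {0,2}, take 0 (1->0 ok)
  t21 'y' -> {0,2}, take 2 (0->2 ok)
  t22 'y' -> {0,2}, take 0 (2->0 ok)
  t23 'y' -> {0,2}, take 2 (0->2 ok)
  t24 'y' -> {0,2}, take 0 (2->0 ok)
  t25 'x' -> {1}, take 1 (0->1 ok)
  t26 'x' -> {1}, take 1 (1->1 ok)
  t27 'y' -> {0,2}, take 0 (1->0 ok)
  t28 'x' -> {1}, take 1 (0->1 ok)
  t29 'y' -> {0,2}, take 0 (1->0 ok)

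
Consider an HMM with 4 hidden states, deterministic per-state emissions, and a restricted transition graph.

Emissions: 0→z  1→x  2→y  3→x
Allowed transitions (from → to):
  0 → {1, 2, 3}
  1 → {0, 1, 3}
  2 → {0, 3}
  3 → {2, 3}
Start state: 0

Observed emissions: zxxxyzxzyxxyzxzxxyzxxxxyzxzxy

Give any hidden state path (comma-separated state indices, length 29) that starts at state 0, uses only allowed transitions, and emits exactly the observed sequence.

0,1,1,3,2,0,1,0,2,3,3,2,0,1,0,1,3,2,0,3,3,3,3,2,0,1,0,3,2

  [0] z  {0}  => 0  start
  [1] x  {1,3}  => 1  0->1 ok
  [2] x  {1,3}  => 1  1->1 ok
  [3] x  {1,3}  => 3  1->3 ok
  [4] y  {2}  => 2  3->2 ok
  [5] z  {0}  => 0  2->0 ok
  [6] x  {1,3}  => 1  0->1 ok
  [7] z  {0}  => 0  1->0 ok
  [8] y  {2}  => 2  0->2 ok
  [9] x  {1,3}  => 3  2->3 ok
  [10] x  {1,3}  => 3  3->3 ok
  [11] y  {2}  => 2  3->2 ok
  [12] z  {0}  => 0  2->0 ok
  [13] x  {1,3}  => 1  0->1 ok
  [14] z  {0}  => 0  1->0 ok
  [15] x  {1,3}  => 1  0->1 ok
  [16] x  {1,3}  => 3  1->3 ok
  [17] y  {2}  => 2  3->2 ok
  [18] z  {0}  => 0  2->0 ok
  [19] x  {1,3}  => 3  0->3 ok
  [20] x  {1,3}  => 3  3->3 ok
  [21] x  {1,3}  => 3  3->3 ok
  [22] x  {1,3}  => 3  3->3 ok
  [23] y  {2}  => 2  3->2 ok
  [24] z  {0}  => 0  2->0 ok
  [25] x  {1,3}  => 1  0->1 ok
  [26] z  {0}  => 0  1->0 ok
  [27] x  {1,3}  => 3  0->3 ok
  [28] y  {2}  => 2  3->2 ok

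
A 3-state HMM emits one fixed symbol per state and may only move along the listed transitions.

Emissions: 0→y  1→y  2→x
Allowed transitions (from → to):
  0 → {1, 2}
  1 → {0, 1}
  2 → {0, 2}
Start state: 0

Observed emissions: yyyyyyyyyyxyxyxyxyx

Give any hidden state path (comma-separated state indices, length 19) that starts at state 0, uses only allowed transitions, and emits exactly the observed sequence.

  0: obs=y cand={0,1} pick 0 [start]
  1: obs=y cand={0,1} pick 1 [0->1 ok]
  2: obs=y cand={0,1} pick 1 [1->1 ok]
  3: obs=y cand={0,1} pick 1 [1->1 ok]
  4: obs=y cand={0,1} pick 1 [1->1 ok]
  5: obs=y cand={0,1} pick 0 [1->0 ok]
  6: obs=y cand={0,1} pick 1 [0->1 ok]
  7: obs=y cand={0,1} pick 1 [1->1 ok]
  8: obs=y cand={0,1} pick 1 [1->1 ok]
  9: obs=y cand={0,1} pick 0 [1->0 ok]
  10: obs=x cand={2} pick 2 [0->2 ok]
  11: obs=y cand={0,1} pick 0 [2->0 ok]
  12: obs=x cand={2} pick 2 [0->2 ok]
  13: obs=y cand={0,1} pick 0 [2->0 ok]
  14: obs=x cand={2} pick 2 [0->2 ok]
  15: obs=y cand={0,1} pick 0 [2->0 ok]
  16: obs=x cand={2} pick 2 [0->2 ok]
  17: obs=y cand={0,1} pick 0 [2->0 ok]
  18: obs=x cand={2} pick 2 [0->2 ok]

0,1,1,1,1,0,1,1,1,0,2,0,2,0,2,0,2,0,2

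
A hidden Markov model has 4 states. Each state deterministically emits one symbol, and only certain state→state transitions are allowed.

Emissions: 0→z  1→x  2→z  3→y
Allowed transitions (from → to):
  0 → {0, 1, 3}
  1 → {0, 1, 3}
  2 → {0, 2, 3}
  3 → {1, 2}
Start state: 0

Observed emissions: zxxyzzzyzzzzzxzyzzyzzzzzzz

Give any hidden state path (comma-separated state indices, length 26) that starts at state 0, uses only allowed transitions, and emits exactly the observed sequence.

  t0 'z' -> {0,2}, take 0 (start)
  t1 'x' -> {1}, take 1 (0->1 ok)
  t2 'x' -> {1}, take 1 (1->1 ok)
  t3 'y' -> {3}, take 3 (1->3 ok)
  t4 'z' -> {0,2}, take 2 (3->2 ok)
  t5 'z' -> {0,2}, take 2 (2->2 ok)
  t6 'z' -> {0,2}, take 0 (2->0 ok)
  t7 'y' -> {3}, take 3 (0->3 ok)
  t8 'z' -> {0,2}, take 2 (3->2 ok)
  t9 'z' -> {0,2}, take 0 (2->0 ok)
  t10 'z' -> {0,2}, take 0 (0->0 ok)
  t11 'z' -> {0,2}, take 0 (0->0 ok)
  t12 'z' -> {0,2}, take 0 (0->0 ok)
  t13 'x' -> {1}, take 1 (0->1 ok)
  t14 'z' -> {0,2}, take 0 (1->0 ok)
  t15 'y' -> {3}, take 3 (0->3 ok)
  t16 'z' -> {0,2}, take 2 (3->2 ok)
  t17 'z' -> {0,2}, take 0 (2->0 ok)
  t18 'y' -> {3}, take 3 (0->3 ok)
  t19 'z' -> {0,2}, take 2 (3->2 ok)
  t20 'z' -> {0,2}, take 2 (2->2 ok)
  t21 'z' -> {0,2}, take 2 (2->2 ok)
  t22 'z' -> {0,2}, take 2 (2->2 ok)
  t23 'z' -> {0,2}, take 2 (2->2 ok)
  t24 'z' -> {0,2}, take 2 (2->2 ok)
  t25 'z' -> {0,2}, take 0 (2->0 ok)

0,1,1,3,2,2,0,3,2,0,0,0,0,1,0,3,2,0,3,2,2,2,2,2,2,0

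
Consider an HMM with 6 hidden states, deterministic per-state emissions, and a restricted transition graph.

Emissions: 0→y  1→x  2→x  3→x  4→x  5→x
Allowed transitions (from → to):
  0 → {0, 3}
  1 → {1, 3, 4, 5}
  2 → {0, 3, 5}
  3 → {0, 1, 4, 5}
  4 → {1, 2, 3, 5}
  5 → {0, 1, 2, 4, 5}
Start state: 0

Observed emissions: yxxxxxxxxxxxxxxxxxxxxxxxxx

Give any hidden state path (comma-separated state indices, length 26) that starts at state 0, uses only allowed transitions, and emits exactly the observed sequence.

  t0 'y' -> {0}, take 0 (start)
  t1 'x' -> {1,2,3,4,5}, take 3 (0->3 ok)
  t2 'x' -> {1,2,3,4,5}, take 1 (3->1 ok)
  t3 'x' -> {1,2,3,4,5}, take 5 (1->5 ok)
  t4 'x' -> {1,2,3,4,5}, take 1 (5->1 ok)
  t5 'x' -> {1,2,3,4,5}, take 3 (1->3 ok)
  t6 'x' -> {1,2,3,4,5}, take 4 (3->4 ok)
  t7 'x' -> {1,2,3,4,5}, take 1 (4->1 ok)
  t8 'x' -> {1,2,3,4,5}, take 3 (1->3 ok)
  t9 'x' -> {1,2,3,4,5}, take 1 (3->1 ok)
  t10 'x' -> {1,2,3,4,5}, take 1 (1->1 ok)
  t11 'x' -> {1,2,3,4,5}, take 4 (1->4 ok)
  t12 'x' -> {1,2,3,4,5}, take 2 (4->2 ok)
  t13 'x' -> {1,2,3,4,5}, take 5 (2->5 ok)
  t14 'x' -> {1,2,3,4,5}, take 5 (5->5 ok)
  t15 'x' -> {1,2,3,4,5}, take 4 (5->4 ok)
  t16 'x' -> {1,2,3,4,5}, take 3 (4->3 ok)
  t17 'x' -> {1,2,3,4,5}, take 5 (3->5 ok)
  t18 'x' -> {1,2,3,4,5}, take 5 (5->5 ok)
  t19 'x' -> {1,2,3,4,5}, take 1 (5->1 ok)
  t20 'x' -> {1,2,3,4,5}, take 4 (1->4 ok)
  t21 'x' -> {1,2,3,4,5}, take 2 (4->2 ok)
  t22 'x' -> {1,2,3,4,5}, take 3 (2->3 ok)
  t23 'x' -> {1,2,3,4,5}, take 1 (3->1 ok)
  t24 'x' -> {1,2,3,4,5}, take 1 (1->1 ok)
  t25 'x' -> {1,2,3,4,5}, take 1 (1->1 ok)

0,3,1,5,1,3,4,1,3,1,1,4,2,5,5,4,3,5,5,1,4,2,3,1,1,1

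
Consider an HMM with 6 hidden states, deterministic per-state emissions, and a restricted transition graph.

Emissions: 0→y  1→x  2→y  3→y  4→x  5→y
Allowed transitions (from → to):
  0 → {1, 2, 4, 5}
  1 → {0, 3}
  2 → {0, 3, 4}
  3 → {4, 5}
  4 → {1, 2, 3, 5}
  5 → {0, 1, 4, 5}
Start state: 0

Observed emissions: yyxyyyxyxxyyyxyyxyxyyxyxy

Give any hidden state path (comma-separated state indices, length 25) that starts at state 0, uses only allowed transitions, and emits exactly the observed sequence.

0,5,4,2,0,5,1,3,4,1,3,5,5,4,5,5,1,0,4,2,0,4,5,1,3

  pos 0: y in {0,2,3,5}, choose 0; start
  pos 1: y in {0,2,3,5}, choose 5; 0->5 ok
  pos 2: x in {1,4}, choose 4; 5->4 ok
  pos 3: y in {0,2,3,5}, choose 2; 4->2 ok
  pos 4: y in {0,2,3,5}, choose 0; 2->0 ok
  pos 5: y in {0,2,3,5}, choose 5; 0->5 ok
  pos 6: x in {1,4}, choose 1; 5->1 ok
  pos 7: y in {0,2,3,5}, choose 3; 1->3 ok
  pos 8: x in {1,4}, choose 4; 3->4 ok
  pos 9: x in {1,4}, choose 1; 4->1 ok
  pos 10: y in {0,2,3,5}, choose 3; 1->3 ok
  pos 11: y in {0,2,3,5}, choose 5; 3->5 ok
  pos 12: y in {0,2,3,5}, choose 5; 5->5 ok
  pos 13: x in {1,4}, choose 4; 5->4 ok
  pos 14: y in {0,2,3,5}, choose 5; 4->5 ok
  pos 15: y in {0,2,3,5}, choose 5; 5->5 ok
  pos 16: x in {1,4}, choose 1; 5->1 ok
  pos 17: y in {0,2,3,5}, choose 0; 1->0 ok
  pos 18: x in {1,4}, choose 4; 0->4 ok
  pos 19: y in {0,2,3,5}, choose 2; 4->2 ok
  pos 20: y in {0,2,3,5}, choose 0; 2->0 ok
  pos 21: x in {1,4}, choose 4; 0->4 ok
  pos 22: y in {0,2,3,5}, choose 5; 4->5 ok
  pos 23: x in {1,4}, choose 1; 5->1 ok
  pos 24: y in {0,2,3,5}, choose 3; 1->3 ok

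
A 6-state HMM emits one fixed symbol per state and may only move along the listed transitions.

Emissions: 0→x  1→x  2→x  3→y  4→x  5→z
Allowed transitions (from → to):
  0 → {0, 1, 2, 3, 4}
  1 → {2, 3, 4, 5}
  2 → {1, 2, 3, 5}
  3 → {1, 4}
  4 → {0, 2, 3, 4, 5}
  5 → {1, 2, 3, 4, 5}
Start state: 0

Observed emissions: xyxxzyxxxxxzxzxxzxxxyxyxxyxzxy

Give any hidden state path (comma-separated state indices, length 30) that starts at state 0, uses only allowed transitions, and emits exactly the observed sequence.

  0: obs=x cand={0,1,2,4} pick 0 [start]
  1: obs=y cand={3} pick 3 [0->3 ok]
  2: obs=x cand={0,1,2,4} pick 4 [3->4 ok]
  3: obs=x cand={0,1,2,4} pick 2 [4->2 ok]
  4: obs=z cand={5} pick 5 [2->5 ok]
  5: obs=y cand={3} pick 3 [5->3 ok]
  6: obs=x cand={0,1,2,4} pick 1 [3->1 ok]
  7: obs=x cand={0,1,2,4} pick 4 [1->4 ok]
  8: obs=x cand={0,1,2,4} pick 0 [4->0 ok]
  9: obs=x cand={0,1,2,4} pick 1 [0->1 ok]
  10: obs=x cand={0,1,2,4} pick 4 [1->4 ok]
  11: obs=z cand={5} pick 5 [4->5 ok]
  12: obs=x cand={0,1,2,4} pick 2 [5->2 ok]
  13: obs=z cand={5} pick 5 [2->5 ok]
  14: obs=x cand={0,1,2,4} pick 1 [5->1 ok]
  15: obs=x cand={0,1,2,4} pick 4 [1->4 ok]
  16: obs=z cand={5} pick 5 [4->5 ok]
  17: obs=x cand={0,1,2,4} pick 4 [5->4 ok]
  18: obs=x cand={0,1,2,4} pick 2 [4->2 ok]
  19: obs=x cand={0,1,2,4} pick 2 [2->2 ok]
  20: obs=y cand={3} pick 3 [2->3 ok]
  21: obs=x cand={0,1,2,4} pick 1 [3->1 ok]
  22: obs=y cand={3} pick 3 [1->3 ok]
  23: obs=x cand={0,1,2,4} pick 1 [3->1 ok]
  24: obs=x cand={0,1,2,4} pick 4 [1->4 ok]
  25: obs=y cand={3} pick 3 [4->3 ok]
  26: obs=x cand={0,1,2,4} pick 1 [3->1 ok]
  27: obs=z cand={5} pick 5 [1->5 ok]
  28: obs=x cand={0,1,2,4} pick 1 [5->1 ok]
  29: obs=y cand={3} pick 3 [1->3 ok]

0,3,4,2,5,3,1,4,0,1,4,5,2,5,1,4,5,4,2,2,3,1,3,1,4,3,1,5,1,3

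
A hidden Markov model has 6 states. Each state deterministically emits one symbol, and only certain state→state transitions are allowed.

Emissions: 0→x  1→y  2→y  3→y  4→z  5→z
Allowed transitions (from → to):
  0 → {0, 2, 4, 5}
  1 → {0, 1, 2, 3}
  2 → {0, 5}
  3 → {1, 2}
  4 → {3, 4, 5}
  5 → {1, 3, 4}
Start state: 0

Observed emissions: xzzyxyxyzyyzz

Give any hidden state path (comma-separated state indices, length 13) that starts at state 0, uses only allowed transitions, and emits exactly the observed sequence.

0,4,5,1,0,2,0,2,5,1,2,5,4

  0: obs=x cand={0} pick 0 [start]
  1: obs=z cand={4,5} pick 4 [0->4 ok]
  2: obs=z cand={4,5} pick 5 [4->5 ok]
  3: obs=y cand={1,2,3} pick 1 [5->1 ok]
  4: obs=x cand={0} pick 0 [1->0 ok]
  5: obs=y cand={1,2,3} pick 2 [0->2 ok]
  6: obs=x cand={0} pick 0 [2->0 ok]
  7: obs=y cand={1,2,3} pick 2 [0->2 ok]
  8: obs=z cand={4,5} pick 5 [2->5 ok]
  9: obs=y cand={1,2,3} pick 1 [5->1 ok]
  10: obs=y cand={1,2,3} pick 2 [1->2 ok]
  11: obs=z cand={4,5} pick 5 [2->5 ok]
  12: obs=z cand={4,5} pick 4 [5->4 ok]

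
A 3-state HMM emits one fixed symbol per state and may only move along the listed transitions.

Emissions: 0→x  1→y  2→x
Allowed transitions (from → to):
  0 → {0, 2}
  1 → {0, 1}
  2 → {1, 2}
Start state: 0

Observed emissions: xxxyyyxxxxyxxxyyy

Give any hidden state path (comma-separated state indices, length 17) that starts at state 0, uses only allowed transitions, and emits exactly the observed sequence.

  0: obs=x cand={0,2} pick 0 [start]
  1: obs=x cand={0,2} pick 0 [0->0 ok]
  2: obs=x cand={0,2} pick 2 [0->2 ok]
  3: obs=y cand={1} pick 1 [2->1 ok]
  4: obs=y cand={1} pick 1 [1->1 ok]
  5: obs=y cand={1} pick 1 [1->1 ok]
  6: obs=x cand={0,2} pick 0 [1->0 ok]
  7: obs=x cand={0,2} pick 0 [0->0 ok]
  8: obs=x cand={0,2} pick 2 [0->2 ok]
  9: obs=x cand={0,2} pick 2 [2->2 ok]
  10: obs=y cand={1} pick 1 [2->1 ok]
  11: obs=x cand={0,2} pick 0 [1->0 ok]
  12: obs=x cand={0,2} pick 2 [0->2 ok]
  13: obs=x cand={0,2} pick 2 [2->2 ok]
  14: obs=y cand={1} pick 1 [2->1 ok]
  15: obs=y cand={1} pick 1 [1->1 ok]
  16: obs=y cand={1} pick 1 [1->1 ok]

0,0,2,1,1,1,0,0,2,2,1,0,2,2,1,1,1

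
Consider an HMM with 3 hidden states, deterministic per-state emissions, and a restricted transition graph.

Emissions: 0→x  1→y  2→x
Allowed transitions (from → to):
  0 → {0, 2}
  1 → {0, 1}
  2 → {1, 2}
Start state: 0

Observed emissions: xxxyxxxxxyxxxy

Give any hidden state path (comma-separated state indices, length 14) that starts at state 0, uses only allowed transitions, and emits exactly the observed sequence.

0,0,2,1,0,2,2,2,2,1,0,2,2,1

  pos 0: x in {0,2}, choose 0; start
  pos 1: x in {0,2}, choose 0; 0->0 ok
  pos 2: x in {0,2}, choose 2; 0->2 ok
  pos 3: y in {1}, choose 1; 2->1 ok
  pos 4: x in {0,2}, choose 0; 1->0 ok
  pos 5: x in {0,2}, choose 2; 0->2 ok
  pos 6: x in {0,2}, choose 2; 2->2 ok
  pos 7: x in {0,2}, choose 2; 2->2 ok
  pos 8: x in {0,2}, choose 2; 2->2 ok
  pos 9: y in {1}, choose 1; 2->1 ok
  pos 10: x in {0,2}, choose 0; 1->0 ok
  pos 11: x in {0,2}, choose 2; 0->2 ok
  pos 12: x in {0,2}, choose 2; 2->2 ok
  pos 13: y in {1}, choose 1; 2->1 ok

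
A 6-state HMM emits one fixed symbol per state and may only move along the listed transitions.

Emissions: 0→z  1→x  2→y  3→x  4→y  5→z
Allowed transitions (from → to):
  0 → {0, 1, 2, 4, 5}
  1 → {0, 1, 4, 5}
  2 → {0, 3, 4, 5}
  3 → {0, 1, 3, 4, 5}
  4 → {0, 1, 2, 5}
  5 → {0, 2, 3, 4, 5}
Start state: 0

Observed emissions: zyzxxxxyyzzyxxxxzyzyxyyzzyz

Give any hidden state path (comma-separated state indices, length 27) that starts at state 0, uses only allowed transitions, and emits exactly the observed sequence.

  0: obs=z cand={0,5} pick 0 [start]
  1: obs=y cand={2,4} pick 2 [0->2 ok]
  2: obs=z cand={0,5} pick 5 [2->5 ok]
  3: obs=x cand={1,3} pick 3 [5->3 ok]
  4: obs=x cand={1,3} pick 1 [3->1 ok]
  5: obs=x cand={1,3} pick 1 [1->1 ok]
  6: obs=x cand={1,3} pick 1 [1->1 ok]
  7: obs=y cand={2,4} pick 4 [1->4 ok]
  8: obs=y cand={2,4} pick 2 [4->2 ok]
  9: obs=z cand={0,5} pick 5 [2->5 ok]
  10: obs=z cand={0,5} pick 5 [5->5 ok]
  11: obs=y cand={2,4} pick 2 [5->2 ok]
  12: obs=x cand={1,3} pick 3 [2->3 ok]
  13: obs=x cand={1,3} pick 3 [3->3 ok]
  14: obs=x cand={1,3} pick 1 [3->1 ok]
  15: obs=x cand={1,3} pick 1 [1->1 ok]
  16: obs=z cand={0,5} pick 0 [1->0 ok]
  17: obs=y cand={2,4} pick 2 [0->2 ok]
  18: obs=z cand={0,5} pick 0 [2->0 ok]
  19: obs=y cand={2,4} pick 2 [0->2 ok]
  20: obs=x cand={1,3} pick 3 [2->3 ok]
  21: obs=y cand={2,4} pick 4 [3->4 ok]
  22: obs=y cand={2,4} pick 2 [4->2 ok]
  23: obs=z cand={0,5} pick 0 [2->0 ok]
  24: obs=z cand={0,5} pick 0 [0->0 ok]
  25: obs=y cand={2,4} pick 2 [0->2 ok]
  26: obs=z cand={0,5} pick 0 [2->0 ok]

0,2,5,3,1,1,1,4,2,5,5,2,3,3,1,1,0,2,0,2,3,4,2,0,0,2,0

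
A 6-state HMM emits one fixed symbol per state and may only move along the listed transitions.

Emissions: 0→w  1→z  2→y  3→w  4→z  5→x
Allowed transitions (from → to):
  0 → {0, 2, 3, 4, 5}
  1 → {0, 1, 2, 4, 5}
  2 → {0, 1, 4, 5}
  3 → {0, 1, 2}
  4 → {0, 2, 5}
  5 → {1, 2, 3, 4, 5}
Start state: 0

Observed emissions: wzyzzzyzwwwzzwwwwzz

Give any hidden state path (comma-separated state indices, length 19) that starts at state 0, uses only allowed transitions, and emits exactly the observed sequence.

  [0] w  {0,3}  => 0  start
  [1] z  {1,4}  => 4  0->4 ok
  [2] y  {2}  => 2  4->2 ok
  [3] z  {1,4}  => 1  2->1 ok
  [4] z  {1,4}  => 1  1->1 ok
  [5] z  {1,4}  => 4  1->4 ok
  [6] y  {2}  => 2  4->2 ok
  [7] z  {1,4}  => 1  2->1 ok
  [8] w  {0,3}  => 0  1->0 ok
  [9] w  {0,3}  => 0  0->0 ok
  [10] w  {0,3}  => 3  0->3 ok
  [11] z  {1,4}  => 1  3->1 ok
  [12] z  {1,4}  => 4  1->4 ok
  [13] w  {0,3}  => 0  4->0 ok
  [14] w  {0,3}  => 0  0->0 ok
  [15] w  {0,3}  => 0  0->0 ok
  [16] w  {0,3}  => 3  0->3 ok
  [17] z  {1,4}  => 1  3->1 ok
  [18] z  {1,4}  => 1  1->1 ok

0,4,2,1,1,4,2,1,0,0,3,1,4,0,0,0,3,1,1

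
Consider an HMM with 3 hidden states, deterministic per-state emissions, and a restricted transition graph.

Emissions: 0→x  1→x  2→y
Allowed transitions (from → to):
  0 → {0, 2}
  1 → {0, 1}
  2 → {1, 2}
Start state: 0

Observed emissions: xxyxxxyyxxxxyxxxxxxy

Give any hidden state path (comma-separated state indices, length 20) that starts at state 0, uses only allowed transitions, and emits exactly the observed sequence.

  pos 0: x in {0,1}, choose 0; start
  pos 1: x in {0,1}, choose 0; 0->0 ok
  pos 2: y in {2}, choose 2; 0->2 ok
  pos 3: x in {0,1}, choose 1; 2->1 ok
  pos 4: x in {0,1}, choose 0; 1->0 ok
  pos 5: x in {0,1}, choose 0; 0->0 ok
  pos 6: y in {2}, choose 2; 0->2 ok
  pos 7: y in {2}, choose 2; 2->2 ok
  pos 8: x in {0,1}, choose 1; 2->1 ok
  pos 9: x in {0,1}, choose 0; 1->0 ok
  pos 10: x in {0,1}, choose 0; 0->0 ok
  pos 11: x in {0,1}, choose 0; 0->0 ok
  pos 12: y in {2}, choose 2; 0->2 ok
  pos 13: x in {0,1}, choose 1; 2->1 ok
  pos 14: x in {0,1}, choose 1; 1->1 ok
  pos 15: x in {0,1}, choose 1; 1->1 ok
  pos 16: x in {0,1}, choose 1; 1->1 ok
  pos 17: x in {0,1}, choose 1; 1->1 ok
  pos 18: x in {0,1}, choose 0; 1->0 ok
  pos 19: y in {2}, choose 2; 0->2 ok

0,0,2,1,0,0,2,2,1,0,0,0,2,1,1,1,1,1,0,2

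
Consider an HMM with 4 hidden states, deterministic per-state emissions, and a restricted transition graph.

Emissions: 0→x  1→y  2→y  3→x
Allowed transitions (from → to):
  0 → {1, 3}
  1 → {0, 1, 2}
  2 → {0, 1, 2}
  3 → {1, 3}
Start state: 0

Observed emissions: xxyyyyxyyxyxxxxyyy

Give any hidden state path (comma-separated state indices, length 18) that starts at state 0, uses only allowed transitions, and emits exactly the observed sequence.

0,3,1,1,1,1,0,1,2,0,1,0,3,3,3,1,1,1

  0: obs=x cand={0,3} pick 0 [start]
  1: obs=x cand={0,3} pick 3 [0->3 ok]
  2: obs=y cand={1,2} pick 1 [3->1 ok]
  3: obs=y cand={1,2} pick 1 [1->1 ok]
  4: obs=y cand={1,2} pick 1 [1->1 ok]
  5: obs=y cand={1,2} pick 1 [1->1 ok]
  6: obs=x cand={0,3} pick 0 [1->0 ok]
  7: obs=y cand={1,2} pick 1 [0->1 ok]
  8: obs=y cand={1,2} pick 2 [1->2 ok]
  9: obs=x cand={0,3} pick 0 [2->0 ok]
  10: obs=y cand={1,2} pick 1 [0->1 ok]
  11: obs=x cand={0,3} pick 0 [1->0 ok]
  12: obs=x cand={0,3} pick 3 [0->3 ok]
  13: obs=x cand={0,3} pick 3 [3->3 ok]
  14: obs=x cand={0,3} pick 3 [3->3 ok]
  15: obs=y cand={1,2} pick 1 [3->1 ok]
  16: obs=y cand={1,2} pick 1 [1->1 ok]
  17: obs=y cand={1,2} pick 1 [1->1 ok]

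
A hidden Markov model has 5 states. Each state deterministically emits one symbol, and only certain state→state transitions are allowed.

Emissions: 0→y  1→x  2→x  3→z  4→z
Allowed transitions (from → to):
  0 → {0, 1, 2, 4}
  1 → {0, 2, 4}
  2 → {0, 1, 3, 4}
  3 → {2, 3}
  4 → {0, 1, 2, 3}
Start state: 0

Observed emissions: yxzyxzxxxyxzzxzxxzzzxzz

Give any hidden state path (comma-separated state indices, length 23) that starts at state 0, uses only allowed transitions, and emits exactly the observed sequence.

  t0 'y' -> {0}, take 0 (start)
  t1 'x' -> {1,2}, take 1 (0->1 ok)
  t2 'z' -> {3,4}, take 4 (1->4 ok)
  t3 'y' -> {0}, take 0 (4->0 ok)
  t4 'x' -> {1,2}, take 1 (0->1 ok)
  t5 'z' -> {3,4}, take 4 (1->4 ok)
  t6 'x' -> {1,2}, take 1 (4->1 ok)
  t7 'x' -> {1,2}, take 2 (1->2 ok)
  t8 'x' -> {1,2}, take 1 (2->1 ok)
  t9 'y' -> {0}, take 0 (1->0 ok)
  t10 'x' -> {1,2}, take 2 (0->2 ok)
  t11 'z' -> {3,4}, take 3 (2->3 ok)
  t12 'z' -> {3,4}, take 3 (3->3 ok)
  t13 'x' -> {1,2}, take 2 (3->2 ok)
  t14 'z' -> {3,4}, take 4 (2->4 ok)
  t15 'x' -> {1,2}, take 1 (4->1 ok)
  t16 'x' -> {1,2}, take 2 (1->2 ok)
  t17 'z' -> {3,4}, take 3 (2->3 ok)
  t18 'z' -> {3,4}, take 3 (3->3 ok)
  t19 'z' -> {3,4}, take 3 (3->3 ok)
  t20 'x' -> {1,2}, take 2 (3->2 ok)
  t21 'z' -> {3,4}, take 4 (2->4 ok)
  t22 'z' -> {3,4}, take 3 (4->3 ok)

0,1,4,0,1,4,1,2,1,0,2,3,3,2,4,1,2,3,3,3,2,4,3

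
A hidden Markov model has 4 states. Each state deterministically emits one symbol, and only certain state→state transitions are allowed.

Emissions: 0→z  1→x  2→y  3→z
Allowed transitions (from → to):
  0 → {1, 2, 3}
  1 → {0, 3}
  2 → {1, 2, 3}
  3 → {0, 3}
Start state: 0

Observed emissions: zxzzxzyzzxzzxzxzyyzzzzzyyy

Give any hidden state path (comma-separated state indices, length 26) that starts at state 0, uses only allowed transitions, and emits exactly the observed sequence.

  t0 'z' -> {0,3}, take 0 (start)
  t1 'x' -> {1}, take 1 (0->1 ok)
  t2 'z' -> {0,3}, take 3 (1->3 ok)
  t3 'z' -> {0,3}, take 0 (3->0 ok)
  t4 'x' -> {1}, take 1 (0->1 ok)
  t5 'z' -> {0,3}, take 0 (1->0 ok)
  t6 'y' -> {2}, take 2 (0->2 ok)
  t7 'z' -> {0,3}, take 3 (2->3 ok)
  t8 'z' -> {0,3}, take 0 (3->0 ok)
  t9 'x' -> {1}, take 1 (0->1 ok)
  t10 'z' -> {0,3}, take 3 (1->3 ok)
  t11 'z' -> {0,3}, take 0 (3->0 ok)
  t12 'x' -> {1}, take 1 (0->1 ok)
  t13 'z' -> {0,3}, take 0 (1->0 ok)
  t14 'x' -> {1}, take 1 (0->1 ok)
  t15 'z' -> {0,3}, take 0 (1->0 ok)
  t16 'y' -> {2}, take 2 (0->2 ok)
  t17 'y' -> {2}, take 2 (2->2 ok)
  t18 'z' -> {0,3}, take 3 (2->3 ok)
  t19 'z' -> {0,3}, take 3 (3->3 ok)
  t20 'z' -> {0,3}, take 3 (3->3 ok)
  t21 'z' -> {0,3}, take 3 (3->3 ok)
  t22 'z' -> {0,3}, take 0 (3->0 ok)
  t23 'y' -> {2}, take 2 (0->2 ok)
  t24 'y' -> {2}, take 2 (2->2 ok)
  t25 'y' -> {2}, take 2 (2->2 ok)

0,1,3,0,1,0,2,3,0,1,3,0,1,0,1,0,2,2,3,3,3,3,0,2,2,2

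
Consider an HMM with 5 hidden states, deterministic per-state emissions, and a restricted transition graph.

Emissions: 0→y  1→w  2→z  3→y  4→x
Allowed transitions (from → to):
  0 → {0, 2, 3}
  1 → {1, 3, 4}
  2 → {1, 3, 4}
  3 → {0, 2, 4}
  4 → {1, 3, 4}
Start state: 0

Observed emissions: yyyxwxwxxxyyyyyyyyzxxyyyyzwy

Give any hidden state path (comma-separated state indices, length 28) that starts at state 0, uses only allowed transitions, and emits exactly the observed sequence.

0,0,3,4,1,4,1,4,4,4,3,0,0,0,0,3,0,3,2,4,4,3,0,0,3,2,1,3

  0: obs=y cand={0,3} pick 0 [start]
  1: obs=y cand={0,3} pick 0 [0->0 ok]
  2: obs=y cand={0,3} pick 3 [0->3 ok]
  3: obs=x cand={4} pick 4 [3->4 ok]
  4: obs=w cand={1} pick 1 [4->1 ok]
  5: obs=x cand={4} pick 4 [1->4 ok]
  6: obs=w cand={1} pick 1 [4->1 ok]
  7: obs=x cand={4} pick 4 [1->4 ok]
  8: obs=x cand={4} pick 4 [4->4 ok]
  9: obs=x cand={4} pick 4 [4->4 ok]
  10: obs=y cand={0,3} pick 3 [4->3 ok]
  11: obs=y cand={0,3} pick 0 [3->0 ok]
  12: obs=y cand={0,3} pick 0 [0->0 ok]
  13: obs=y cand={0,3} pick 0 [0->0 ok]
  14: obs=y cand={0,3} pick 0 [0->0 ok]
  15: obs=y cand={0,3} pick 3 [0->3 ok]
  16: obs=y cand={0,3} pick 0 [3->0 ok]
  17: obs=y cand={0,3} pick 3 [0->3 ok]
  18: obs=z cand={2} pick 2 [3->2 ok]
  19: obs=x cand={4} pick 4 [2->4 ok]
  20: obs=x cand={4} pick 4 [4->4 ok]
  21: obs=y cand={0,3} pick 3 [4->3 ok]
  22: obs=y cand={0,3} pick 0 [3->0 ok]
  23: obs=y cand={0,3} pick 0 [0->0 ok]
  24: obs=y cand={0,3} pick 3 [0->3 ok]
  25: obs=z cand={2} pick 2 [3->2 ok]
  26: obs=w cand={1} pick 1 [2->1 ok]
  27: obs=y cand={0,3} pick 3 [1->3 ok]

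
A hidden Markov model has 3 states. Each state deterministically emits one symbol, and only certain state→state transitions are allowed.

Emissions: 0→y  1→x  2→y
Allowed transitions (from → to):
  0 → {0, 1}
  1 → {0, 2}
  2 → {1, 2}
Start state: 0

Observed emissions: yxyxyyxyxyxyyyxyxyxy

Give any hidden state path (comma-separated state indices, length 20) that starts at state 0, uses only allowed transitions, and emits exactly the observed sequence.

  [0] y  {0,2}  => 0  start
  [1] x  {1}  => 1  0->1 ok
  [2] y  {0,2}  => 0  1->0 ok
  [3] x  {1}  => 1  0->1 ok
  [4] y  {0,2}  => 2  1->2 ok
  [5] y  {0,2}  => 2  2->2 ok
  [6] x  {1}  => 1  2->1 ok
  [7] y  {0,2}  => 2  1->2 ok
  [8] x  {1}  => 1  2->1 ok
  [9] y  {0,2}  => 2  1->2 ok
  [10] x  {1}  => 1  2->1 ok
  [11] y  {0,2}  => 0  1->0 ok
  [12] y  {0,2}  => 0  0->0 ok
  [13] y  {0,2}  => 0  0->0 ok
  [14] x  {1}  => 1  0->1 ok
  [15] y  {0,2}  => 2  1->2 ok
  [16] x  {1}  => 1  2->1 ok
  [17] y  {0,2}  => 0  1->0 ok
  [18] x  {1}  => 1  0->1 ok
  [19] y  {0,2}  => 0  1->0 ok

0,1,0,1,2,2,1,2,1,2,1,0,0,0,1,2,1,0,1,0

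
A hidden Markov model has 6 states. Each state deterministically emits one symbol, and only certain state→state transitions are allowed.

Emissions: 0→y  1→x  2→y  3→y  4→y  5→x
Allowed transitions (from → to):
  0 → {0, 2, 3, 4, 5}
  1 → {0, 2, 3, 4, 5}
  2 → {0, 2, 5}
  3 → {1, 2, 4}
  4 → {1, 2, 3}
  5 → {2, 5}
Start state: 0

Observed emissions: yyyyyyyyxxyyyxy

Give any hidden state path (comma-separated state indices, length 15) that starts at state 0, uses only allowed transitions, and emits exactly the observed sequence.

  [0] y  {0,2,3,4}  => 0  start
  [1] y  {0,2,3,4}  => 3  0->3 ok
  [2] y  {0,2,3,4}  => 2  3->2 ok
  [3] y  {0,2,3,4}  => 2  2->2 ok
  [4] y  {0,2,3,4}  => 2  2->2 ok
  [5] y  {0,2,3,4}  => 2  2->2 ok
  [6] y  {0,2,3,4}  => 2  2->2 ok
  [7] y  {0,2,3,4}  => 0  2->0 ok
  [8] x  {1,5}  => 5  0->5 ok
  [9] x  {1,5}  => 5  5->5 ok
  [10] y  {0,2,3,4}  => 2  5->2 ok
  [11] y  {0,2,3,4}  => 0  2->0 ok
  [12] y  {0,2,3,4}  => 0  0->0 ok
  [13] x  {1,5}  => 5  0->5 ok
  [14] y  {0,2,3,4}  => 2  5->2 ok

0,3,2,2,2,2,2,0,5,5,2,0,0,5,2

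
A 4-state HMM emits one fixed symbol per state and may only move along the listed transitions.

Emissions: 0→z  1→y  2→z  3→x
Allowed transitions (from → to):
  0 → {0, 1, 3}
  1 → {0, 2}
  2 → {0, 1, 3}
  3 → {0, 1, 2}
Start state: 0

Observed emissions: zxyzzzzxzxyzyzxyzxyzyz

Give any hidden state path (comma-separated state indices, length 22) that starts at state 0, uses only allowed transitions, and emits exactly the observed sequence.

  [0] z  {0,2}  => 0  start
  [1] x  {3}  => 3  0->3 ok
  [2] y  {1}  => 1  3->1 ok
  [3] z  {0,2}  => 0  1->0 ok
  [4] z  {0,2}  => 0  0->0 ok
  [5] z  {0,2}  => 0  0->0 ok
  [6] z  {0,2}  => 0  0->0 ok
  [7] x  {3}  => 3  0->3 ok
  [8] z  {0,2}  => 2  3->2 ok
  [9] x  {3}  => 3  2->3 ok
  [10] y  {1}  => 1  3->1 ok
  [11] z  {0,2}  => 2  1->2 ok
  [12] y  {1}  => 1  2->1 ok
  [13] z  {0,2}  => 0  1->0 ok
  [14] x  {3}  => 3  0->3 ok
  [15] y  {1}  => 1  3->1 ok
  [16] z  {0,2}  => 0  1->0 ok
  [17] x  {3}  => 3  0->3 ok
  [18] y  {1}  => 1  3->1 ok
  [19] z  {0,2}  => 0  1->0 ok
  [20] y  {1}  => 1  0->1 ok
  [21] z  {0,2}  => 0  1->0 ok

0,3,1,0,0,0,0,3,2,3,1,2,1,0,3,1,0,3,1,0,1,0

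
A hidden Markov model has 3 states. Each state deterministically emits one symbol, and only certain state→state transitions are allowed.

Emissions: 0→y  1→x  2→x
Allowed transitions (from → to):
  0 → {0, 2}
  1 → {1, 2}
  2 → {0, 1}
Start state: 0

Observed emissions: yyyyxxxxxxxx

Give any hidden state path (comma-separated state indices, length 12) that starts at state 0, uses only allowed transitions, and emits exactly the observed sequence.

0,0,0,0,2,1,1,2,1,1,1,1

  pos 0: y in {0}, choose 0; start
  pos 1: y in {0}, choose 0; 0->0 ok
  pos 2: y in {0}, choose 0; 0->0 ok
  pos 3: y in {0}, choose 0; 0->0 ok
  pos 4: x in {1,2}, choose 2; 0->2 ok
  pos 5: x in {1,2}, choose 1; 2->1 ok
  pos 6: x in {1,2}, choose 1; 1->1 ok
  pos 7: x in {1,2}, choose 2; 1->2 ok
  pos 8: x in {1,2}, choose 1; 2->1 ok
  pos 9: x in {1,2}, choose 1; 1->1 ok
  pos 10: x in {1,2}, choose 1; 1->1 ok
  pos 11: x in {1,2}, choose 1; 1->1 ok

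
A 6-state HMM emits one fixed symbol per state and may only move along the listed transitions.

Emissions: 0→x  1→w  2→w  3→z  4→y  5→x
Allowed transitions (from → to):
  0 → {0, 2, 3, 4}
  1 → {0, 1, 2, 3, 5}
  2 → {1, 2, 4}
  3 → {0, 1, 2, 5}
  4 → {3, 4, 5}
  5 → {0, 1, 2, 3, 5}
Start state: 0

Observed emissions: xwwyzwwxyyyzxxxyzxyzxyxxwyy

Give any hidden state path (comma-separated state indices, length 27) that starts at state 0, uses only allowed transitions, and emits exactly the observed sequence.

  t0 'x' -> {0,5}, take 0 (start)
  t1 'w' -> {1,2}, take 2 (0->2 ok)
  t2 'w' -> {1,2}, take 2 (2->2 ok)
  t3 'y' -> {4}, take 4 (2->4 ok)
  t4 'z' -> {3}, take 3 (4->3 ok)
  t5 'w' -> {1,2}, take 1 (3->1 ok)
  t6 'w' -> {1,2}, take 1 (1->1 ok)
  t7 'x' -> {0,5}, take 0 (1->0 ok)
  t8 'y' -> {4}, take 4 (0->4 ok)
  t9 'y' -> {4}, take 4 (4->4 ok)
  t10 'y' -> {4}, take 4 (4->4 ok)
  t11 'z' -> {3}, take 3 (4->3 ok)
  t12 'x' -> {0,5}, take 5 (3->5 ok)
  t13 'x' -> {0,5}, take 0 (5->0 ok)
  t14 'x' -> {0,5}, take 0 (0->0 ok)
  t15 'y' -> {4}, take 4 (0->4 ok)
  t16 'z' -> {3}, take 3 (4->3 ok)
  t17 'x' -> {0,5}, take 0 (3->0 ok)
  t18 'y' -> {4}, take 4 (0->4 ok)
  t19 'z' -> {3}, take 3 (4->3 ok)
  t20 'x' -> {0,5}, take 0 (3->0 ok)
  t21 'y' -> {4}, take 4 (0->4 ok)
  t22 'x' -> {0,5}, take 5 (4->5 ok)
  t23 'x' -> {0,5}, take 0 (5->0 ok)
  t24 'w' -> {1,2}, take 2 (0->2 ok)
  t25 'y' -> {4}, take 4 (2->4 ok)
  t26 'y' -> {4}, take 4 (4->4 ok)

0,2,2,4,3,1,1,0,4,4,4,3,5,0,0,4,3,0,4,3,0,4,5,0,2,4,4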